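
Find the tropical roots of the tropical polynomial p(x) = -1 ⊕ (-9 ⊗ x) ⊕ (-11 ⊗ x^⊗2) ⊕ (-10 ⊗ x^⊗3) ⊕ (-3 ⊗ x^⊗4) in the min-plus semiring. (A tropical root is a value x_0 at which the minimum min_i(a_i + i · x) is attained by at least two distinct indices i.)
Roots: {-7, -1, 2, 8}

Each tropical root is a break point of the lower envelope of the lines y = a_i + i · x (there are 5 lines, with slopes 0, 1, ..., 4). Only the lines that attain the minimum somewhere contribute to roots; other lines are dominated. Here the surviving (envelope) indices are i = 4, i = 3, i = 2, i = 1, i = 0.
Intersections between consecutive envelope lines give the roots: for adjacent envelope indices i < j the intersection is x = (a_i − a_j) / (j − i). Reading off the sorted break points: {-7, -1, 2, 8}.
Verification: at each break x_0, at least two indices attain the minimum of min_i(a_i + i · x_0).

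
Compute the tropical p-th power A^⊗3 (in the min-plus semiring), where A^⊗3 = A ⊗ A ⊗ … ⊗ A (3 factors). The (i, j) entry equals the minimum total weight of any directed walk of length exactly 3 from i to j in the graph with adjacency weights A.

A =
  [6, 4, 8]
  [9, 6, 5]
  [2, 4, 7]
A^⊗3 =
  [11, 13, 15]
  [13, 11, 14]
  [11, 12, 11]

Each entry (A^⊗3)_ij equals the minimum over all length-3 walks i = v_0 → v_1 → … → v_3 = j of Σ_t A[v_t][v_{t+1}]. For example, for (i, j) = (0, 2) we minimise over 9 possible intermediate vertex sequences; the minimum is 15, attained along the walk 0 → 0 → 1 → 2.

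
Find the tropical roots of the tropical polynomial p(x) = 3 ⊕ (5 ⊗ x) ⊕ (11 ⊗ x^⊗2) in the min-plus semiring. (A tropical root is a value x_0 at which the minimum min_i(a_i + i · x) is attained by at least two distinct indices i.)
Roots: {-6, -2}

Each tropical root is a break point of the lower envelope of the lines y = a_i + i · x (there are 3 lines, with slopes 0, 1, ..., 2). Only the lines that attain the minimum somewhere contribute to roots; other lines are dominated. Here the surviving (envelope) indices are i = 2, i = 1, i = 0.
Intersections between consecutive envelope lines give the roots: for adjacent envelope indices i < j the intersection is x = (a_i − a_j) / (j − i). Reading off the sorted break points: {-6, -2}.
Verification: at each break x_0, at least two indices attain the minimum of min_i(a_i + i · x_0).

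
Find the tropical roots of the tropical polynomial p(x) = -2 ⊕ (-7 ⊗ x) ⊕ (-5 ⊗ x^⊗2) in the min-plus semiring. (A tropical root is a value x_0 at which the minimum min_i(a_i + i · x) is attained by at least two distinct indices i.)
Roots: {-2, 5}

Each tropical root is a break point of the lower envelope of the lines y = a_i + i · x (there are 3 lines, with slopes 0, 1, ..., 2). Only the lines that attain the minimum somewhere contribute to roots; other lines are dominated. Here the surviving (envelope) indices are i = 2, i = 1, i = 0.
Intersections between consecutive envelope lines give the roots: for adjacent envelope indices i < j the intersection is x = (a_i − a_j) / (j − i). Reading off the sorted break points: {-2, 5}.
Verification: at each break x_0, at least two indices attain the minimum of min_i(a_i + i · x_0).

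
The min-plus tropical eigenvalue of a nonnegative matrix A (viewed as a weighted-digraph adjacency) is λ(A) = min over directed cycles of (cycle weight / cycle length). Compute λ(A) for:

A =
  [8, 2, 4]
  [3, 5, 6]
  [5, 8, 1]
λ(A) = 1

Enumerate directed cycles and compute their means (weight / length). Sample:
  cycle 0 → 0: weight = 8, length = 1, mean = 8/1 ≈ 8.000
  cycle 1 → 1: weight = 5, length = 1, mean = 5/1 ≈ 5.000
  cycle 2 → 2: weight = 1, length = 1, mean = 1/1 ≈ 1.000
  cycle 0 → 1 → 0: weight = 5, length = 2, mean = 5/2 ≈ 2.500
  cycle 0 → 2 → 0: weight = 9, length = 2, mean = 9/2 ≈ 4.500
  cycle 1 → 0 → 1: weight = 5, length = 2, mean = 5/2 ≈ 2.500
Minimum mean = 1.000, attained e.g. along the cycle 2 → 2 with weight 1 and length 1. So λ(A) = 1/1 = 1.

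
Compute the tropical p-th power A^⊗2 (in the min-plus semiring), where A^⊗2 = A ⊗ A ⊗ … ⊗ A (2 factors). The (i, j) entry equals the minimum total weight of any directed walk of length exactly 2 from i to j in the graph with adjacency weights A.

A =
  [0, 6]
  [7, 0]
A^⊗2 =
  [0, 6]
  [7, 0]

Each entry (A^⊗2)_ij equals the minimum over all length-2 walks i = v_0 → v_1 → … → v_2 = j of Σ_t A[v_t][v_{t+1}]. For example, for (i, j) = (0, 1) we minimise over 2 possible intermediate vertex sequences; the minimum is 6, attained along the walk 0 → 0 → 1.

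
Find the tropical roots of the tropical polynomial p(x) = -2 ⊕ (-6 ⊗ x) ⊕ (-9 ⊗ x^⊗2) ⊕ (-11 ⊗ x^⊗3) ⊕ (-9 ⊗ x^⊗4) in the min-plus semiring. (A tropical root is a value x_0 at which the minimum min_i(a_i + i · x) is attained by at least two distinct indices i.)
Roots: {-2, 2, 3, 4}

Each tropical root is a break point of the lower envelope of the lines y = a_i + i · x (there are 5 lines, with slopes 0, 1, ..., 4). Only the lines that attain the minimum somewhere contribute to roots; other lines are dominated. Here the surviving (envelope) indices are i = 4, i = 3, i = 2, i = 1, i = 0.
Intersections between consecutive envelope lines give the roots: for adjacent envelope indices i < j the intersection is x = (a_i − a_j) / (j − i). Reading off the sorted break points: {-2, 2, 3, 4}.
Verification: at each break x_0, at least two indices attain the minimum of min_i(a_i + i · x_0).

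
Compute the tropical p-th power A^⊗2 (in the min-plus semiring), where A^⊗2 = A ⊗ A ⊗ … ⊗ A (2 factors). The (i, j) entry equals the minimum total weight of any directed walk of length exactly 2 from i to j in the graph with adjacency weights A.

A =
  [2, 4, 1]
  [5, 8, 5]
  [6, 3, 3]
A^⊗2 =
  [4, 4, 3]
  [7, 8, 6]
  [8, 6, 6]

Each entry (A^⊗2)_ij equals the minimum over all length-2 walks i = v_0 → v_1 → … → v_2 = j of Σ_t A[v_t][v_{t+1}]. For example, for (i, j) = (0, 2) we minimise over 3 possible intermediate vertex sequences; the minimum is 3, attained along the walk 0 → 0 → 2.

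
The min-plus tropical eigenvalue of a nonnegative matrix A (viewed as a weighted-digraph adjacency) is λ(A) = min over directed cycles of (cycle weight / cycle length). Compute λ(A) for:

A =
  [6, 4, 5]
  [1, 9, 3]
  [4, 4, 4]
λ(A) = 5/2

Enumerate directed cycles and compute their means (weight / length). Sample:
  cycle 0 → 0: weight = 6, length = 1, mean = 6/1 ≈ 6.000
  cycle 1 → 1: weight = 9, length = 1, mean = 9/1 ≈ 9.000
  cycle 2 → 2: weight = 4, length = 1, mean = 4/1 ≈ 4.000
  cycle 0 → 1 → 0: weight = 5, length = 2, mean = 5/2 ≈ 2.500
  cycle 0 → 2 → 0: weight = 9, length = 2, mean = 9/2 ≈ 4.500
  cycle 1 → 0 → 1: weight = 5, length = 2, mean = 5/2 ≈ 2.500
Minimum mean = 2.500, attained e.g. along the cycle 0 → 1 → 0 with weight 5 and length 2. So λ(A) = 5/2 = 5/2.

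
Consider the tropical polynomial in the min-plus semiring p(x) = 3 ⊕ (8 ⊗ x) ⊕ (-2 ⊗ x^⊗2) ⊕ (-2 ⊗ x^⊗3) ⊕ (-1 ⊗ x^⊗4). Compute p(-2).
p(-2) = -9

A tropical monomial a ⊗ x^⊗i evaluates to a + i · x. Evaluating each term at x = -2:
  Term 0 contributes 3 + 0 · -2 = 3
  Term 1 contributes 8 + 1 · -2 = 6
  Term 2 contributes -2 + 2 · -2 = -6
  Term 3 contributes -2 + 3 · -2 = -8
  Term 4 contributes -1 + 4 · -2 = -9
p(-2) = ⊕ of these = min[3, 6, -6, -8, -9] = -9.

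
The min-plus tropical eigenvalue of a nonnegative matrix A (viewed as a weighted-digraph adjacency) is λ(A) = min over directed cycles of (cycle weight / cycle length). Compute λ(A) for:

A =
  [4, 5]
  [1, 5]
λ(A) = 3

Enumerate directed cycles and compute their means (weight / length). Sample:
  cycle 0 → 0: weight = 4, length = 1, mean = 4/1 ≈ 4.000
  cycle 1 → 1: weight = 5, length = 1, mean = 5/1 ≈ 5.000
  cycle 0 → 1 → 0: weight = 6, length = 2, mean = 6/2 ≈ 3.000
  cycle 1 → 0 → 1: weight = 6, length = 2, mean = 6/2 ≈ 3.000
Minimum mean = 3.000, attained e.g. along the cycle 0 → 1 → 0 with weight 6 and length 2. So λ(A) = 6/2 = 3.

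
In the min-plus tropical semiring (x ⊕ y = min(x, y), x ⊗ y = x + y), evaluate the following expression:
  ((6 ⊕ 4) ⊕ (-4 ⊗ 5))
((6 ⊕ 4) ⊕ (-4 ⊗ 5)) = 1

Expand innermost to outermost. Recall ⊕ takes the minimum of its arguments and ⊗ takes their sum. Working out the expression ((6 ⊕ 4) ⊕ (-4 ⊗ 5)) gives 1.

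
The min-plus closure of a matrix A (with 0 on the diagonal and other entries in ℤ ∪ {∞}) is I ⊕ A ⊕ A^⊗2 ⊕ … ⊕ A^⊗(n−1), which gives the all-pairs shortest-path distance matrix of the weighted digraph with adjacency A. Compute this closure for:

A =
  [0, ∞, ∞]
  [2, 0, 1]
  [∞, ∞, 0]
Closure =
  [0, ∞, ∞]
  [2, 0, 1]
  [∞, ∞, 0]

This is the Floyd-Warshall all-pairs shortest-path computation. For each intermediate vertex k = 0, 1, …, 2, update dist[i][j] ← min(dist[i][j], dist[i][k] + dist[k][j]). The final matrix gives, for each (i, j), the minimum total weight of any directed path from i to j (possibly empty when i = j).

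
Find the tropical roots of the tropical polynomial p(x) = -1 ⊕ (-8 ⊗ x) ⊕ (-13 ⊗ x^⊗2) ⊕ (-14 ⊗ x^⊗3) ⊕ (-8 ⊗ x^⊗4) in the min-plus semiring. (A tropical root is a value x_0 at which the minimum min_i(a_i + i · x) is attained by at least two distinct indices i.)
Roots: {-6, 1, 5, 7}

Each tropical root is a break point of the lower envelope of the lines y = a_i + i · x (there are 5 lines, with slopes 0, 1, ..., 4). Only the lines that attain the minimum somewhere contribute to roots; other lines are dominated. Here the surviving (envelope) indices are i = 4, i = 3, i = 2, i = 1, i = 0.
Intersections between consecutive envelope lines give the roots: for adjacent envelope indices i < j the intersection is x = (a_i − a_j) / (j − i). Reading off the sorted break points: {-6, 1, 5, 7}.
Verification: at each break x_0, at least two indices attain the minimum of min_i(a_i + i · x_0).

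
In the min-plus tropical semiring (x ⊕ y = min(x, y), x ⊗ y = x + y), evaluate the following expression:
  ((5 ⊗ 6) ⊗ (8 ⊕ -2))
((5 ⊗ 6) ⊗ (8 ⊕ -2)) = 9

Expand innermost to outermost. Recall ⊕ takes the minimum of its arguments and ⊗ takes their sum. Working out the expression ((5 ⊗ 6) ⊗ (8 ⊕ -2)) gives 9.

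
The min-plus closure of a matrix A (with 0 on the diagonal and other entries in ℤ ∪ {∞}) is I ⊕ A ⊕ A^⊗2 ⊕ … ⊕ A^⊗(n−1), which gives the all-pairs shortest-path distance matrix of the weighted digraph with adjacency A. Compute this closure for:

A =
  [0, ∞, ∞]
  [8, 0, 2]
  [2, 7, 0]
Closure =
  [0, ∞, ∞]
  [4, 0, 2]
  [2, 7, 0]

This is the Floyd-Warshall all-pairs shortest-path computation. For each intermediate vertex k = 0, 1, …, 2, update dist[i][j] ← min(dist[i][j], dist[i][k] + dist[k][j]). The final matrix gives, for each (i, j), the minimum total weight of any directed path from i to j (possibly empty when i = j).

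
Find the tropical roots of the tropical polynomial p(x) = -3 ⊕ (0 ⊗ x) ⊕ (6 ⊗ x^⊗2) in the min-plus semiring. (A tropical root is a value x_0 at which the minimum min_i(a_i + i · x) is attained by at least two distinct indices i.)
Roots: {-6, -3}

Each tropical root is a break point of the lower envelope of the lines y = a_i + i · x (there are 3 lines, with slopes 0, 1, ..., 2). Only the lines that attain the minimum somewhere contribute to roots; other lines are dominated. Here the surviving (envelope) indices are i = 2, i = 1, i = 0.
Intersections between consecutive envelope lines give the roots: for adjacent envelope indices i < j the intersection is x = (a_i − a_j) / (j − i). Reading off the sorted break points: {-6, -3}.
Verification: at each break x_0, at least two indices attain the minimum of min_i(a_i + i · x_0).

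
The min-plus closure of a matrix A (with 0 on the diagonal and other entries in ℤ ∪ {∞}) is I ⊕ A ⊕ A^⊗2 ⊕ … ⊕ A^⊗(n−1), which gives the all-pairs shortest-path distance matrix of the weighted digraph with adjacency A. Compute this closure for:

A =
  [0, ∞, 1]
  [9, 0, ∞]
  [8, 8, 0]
Closure =
  [0, 9, 1]
  [9, 0, 10]
  [8, 8, 0]

This is the Floyd-Warshall all-pairs shortest-path computation. For each intermediate vertex k = 0, 1, …, 2, update dist[i][j] ← min(dist[i][j], dist[i][k] + dist[k][j]). The final matrix gives, for each (i, j), the minimum total weight of any directed path from i to j (possibly empty when i = j).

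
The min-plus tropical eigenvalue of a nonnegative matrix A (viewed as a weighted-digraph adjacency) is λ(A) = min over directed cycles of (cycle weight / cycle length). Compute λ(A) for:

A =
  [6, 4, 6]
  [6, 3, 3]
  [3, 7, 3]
λ(A) = 3

Enumerate directed cycles and compute their means (weight / length). Sample:
  cycle 0 → 0: weight = 6, length = 1, mean = 6/1 ≈ 6.000
  cycle 1 → 1: weight = 3, length = 1, mean = 3/1 ≈ 3.000
  cycle 2 → 2: weight = 3, length = 1, mean = 3/1 ≈ 3.000
  cycle 0 → 1 → 0: weight = 10, length = 2, mean = 10/2 ≈ 5.000
  cycle 0 → 2 → 0: weight = 9, length = 2, mean = 9/2 ≈ 4.500
  cycle 1 → 0 → 1: weight = 10, length = 2, mean = 10/2 ≈ 5.000
Minimum mean = 3.000, attained e.g. along the cycle 1 → 1 with weight 3 and length 1. So λ(A) = 3/1 = 3.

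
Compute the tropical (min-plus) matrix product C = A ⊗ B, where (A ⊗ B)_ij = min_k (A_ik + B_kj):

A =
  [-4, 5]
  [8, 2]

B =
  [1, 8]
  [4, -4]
A ⊗ B =
  [-3, 1]
  [6, -2]

Apply the min-plus product entry-by-entry:
  C[0][0] = min over k of (A[0][0] + B[0][0] = -4 + 1 = -3, A[0][1] + B[1][0] = 5 + 4 = 9) = -3 (attained at k = 0)
  C[0][1] = min over k of (A[0][0] + B[0][1] = -4 + 8 = 4, A[0][1] + B[1][1] = 5 + -4 = 1) = 1 (attained at k = 1)
  C[1][0] = min over k of (A[1][0] + B[0][0] = 8 + 1 = 9, A[1][1] + B[1][0] = 2 + 4 = 6) = 6 (attained at k = 1)
  C[1][1] = min over k of (A[1][0] + B[0][1] = 8 + 8 = 16, A[1][1] + B[1][1] = 2 + -4 = -2) = -2 (attained at k = 1)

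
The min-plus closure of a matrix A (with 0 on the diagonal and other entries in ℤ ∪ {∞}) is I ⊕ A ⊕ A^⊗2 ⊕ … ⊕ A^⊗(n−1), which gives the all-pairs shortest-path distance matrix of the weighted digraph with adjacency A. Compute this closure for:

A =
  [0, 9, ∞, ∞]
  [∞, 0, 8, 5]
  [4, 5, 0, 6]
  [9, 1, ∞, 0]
Closure =
  [0, 9, 17, 14]
  [12, 0, 8, 5]
  [4, 5, 0, 6]
  [9, 1, 9, 0]

This is the Floyd-Warshall all-pairs shortest-path computation. For each intermediate vertex k = 0, 1, …, 3, update dist[i][j] ← min(dist[i][j], dist[i][k] + dist[k][j]). The final matrix gives, for each (i, j), the minimum total weight of any directed path from i to j (possibly empty when i = j).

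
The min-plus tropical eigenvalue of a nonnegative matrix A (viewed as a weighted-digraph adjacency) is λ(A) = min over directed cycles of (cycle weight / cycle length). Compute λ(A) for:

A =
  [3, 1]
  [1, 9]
λ(A) = 1

Enumerate directed cycles and compute their means (weight / length). Sample:
  cycle 0 → 0: weight = 3, length = 1, mean = 3/1 ≈ 3.000
  cycle 1 → 1: weight = 9, length = 1, mean = 9/1 ≈ 9.000
  cycle 0 → 1 → 0: weight = 2, length = 2, mean = 2/2 ≈ 1.000
  cycle 1 → 0 → 1: weight = 2, length = 2, mean = 2/2 ≈ 1.000
Minimum mean = 1.000, attained e.g. along the cycle 0 → 1 → 0 with weight 2 and length 2. So λ(A) = 2/2 = 1.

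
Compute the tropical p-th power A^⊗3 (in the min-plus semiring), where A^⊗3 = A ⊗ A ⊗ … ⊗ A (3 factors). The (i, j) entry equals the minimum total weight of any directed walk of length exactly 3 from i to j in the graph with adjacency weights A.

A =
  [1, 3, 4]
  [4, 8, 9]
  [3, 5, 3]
A^⊗3 =
  [3, 5, 6]
  [6, 8, 9]
  [5, 7, 8]

Each entry (A^⊗3)_ij equals the minimum over all length-3 walks i = v_0 → v_1 → … → v_3 = j of Σ_t A[v_t][v_{t+1}]. For example, for (i, j) = (0, 2) we minimise over 9 possible intermediate vertex sequences; the minimum is 6, attained along the walk 0 → 0 → 0 → 2.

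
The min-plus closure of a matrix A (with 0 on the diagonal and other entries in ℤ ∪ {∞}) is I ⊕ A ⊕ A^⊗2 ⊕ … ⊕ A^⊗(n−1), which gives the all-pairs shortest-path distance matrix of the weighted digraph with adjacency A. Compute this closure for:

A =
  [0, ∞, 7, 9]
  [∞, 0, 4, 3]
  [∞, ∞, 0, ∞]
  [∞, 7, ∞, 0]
Closure =
  [0, 16, 7, 9]
  [∞, 0, 4, 3]
  [∞, ∞, 0, ∞]
  [∞, 7, 11, 0]

This is the Floyd-Warshall all-pairs shortest-path computation. For each intermediate vertex k = 0, 1, …, 3, update dist[i][j] ← min(dist[i][j], dist[i][k] + dist[k][j]). The final matrix gives, for each (i, j), the minimum total weight of any directed path from i to j (possibly empty when i = j).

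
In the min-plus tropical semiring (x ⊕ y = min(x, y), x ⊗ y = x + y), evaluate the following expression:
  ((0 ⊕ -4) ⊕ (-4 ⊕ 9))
((0 ⊕ -4) ⊕ (-4 ⊕ 9)) = -4

Expand innermost to outermost. Recall ⊕ takes the minimum of its arguments and ⊗ takes their sum. Working out the expression ((0 ⊕ -4) ⊕ (-4 ⊕ 9)) gives -4.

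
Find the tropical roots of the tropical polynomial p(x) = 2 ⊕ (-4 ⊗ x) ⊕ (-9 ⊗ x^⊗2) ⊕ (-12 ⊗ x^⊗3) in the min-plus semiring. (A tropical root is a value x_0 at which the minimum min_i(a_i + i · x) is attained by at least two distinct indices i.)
Roots: {3, 5, 6}

Each tropical root is a break point of the lower envelope of the lines y = a_i + i · x (there are 4 lines, with slopes 0, 1, ..., 3). Only the lines that attain the minimum somewhere contribute to roots; other lines are dominated. Here the surviving (envelope) indices are i = 3, i = 2, i = 1, i = 0.
Intersections between consecutive envelope lines give the roots: for adjacent envelope indices i < j the intersection is x = (a_i − a_j) / (j − i). Reading off the sorted break points: {3, 5, 6}.
Verification: at each break x_0, at least two indices attain the minimum of min_i(a_i + i · x_0).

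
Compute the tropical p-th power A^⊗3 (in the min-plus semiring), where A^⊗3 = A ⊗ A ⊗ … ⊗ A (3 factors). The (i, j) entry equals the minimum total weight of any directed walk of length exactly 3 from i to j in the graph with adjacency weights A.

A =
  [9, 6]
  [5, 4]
A^⊗3 =
  [15, 14]
  [13, 12]

Each entry (A^⊗3)_ij equals the minimum over all length-3 walks i = v_0 → v_1 → … → v_3 = j of Σ_t A[v_t][v_{t+1}]. For example, for (i, j) = (0, 1) we minimise over 4 possible intermediate vertex sequences; the minimum is 14, attained along the walk 0 → 1 → 1 → 1.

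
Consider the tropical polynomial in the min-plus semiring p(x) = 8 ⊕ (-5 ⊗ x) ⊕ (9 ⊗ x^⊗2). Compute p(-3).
p(-3) = -8

A tropical monomial a ⊗ x^⊗i evaluates to a + i · x. Evaluating each term at x = -3:
  Term 0 contributes 8 + 0 · -3 = 8
  Term 1 contributes -5 + 1 · -3 = -8
  Term 2 contributes 9 + 2 · -3 = 3
p(-3) = ⊕ of these = min[8, -8, 3] = -8.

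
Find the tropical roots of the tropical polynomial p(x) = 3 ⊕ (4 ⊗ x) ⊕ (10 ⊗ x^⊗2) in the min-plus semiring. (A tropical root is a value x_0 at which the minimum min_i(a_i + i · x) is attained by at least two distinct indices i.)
Roots: {-6, -1}

Each tropical root is a break point of the lower envelope of the lines y = a_i + i · x (there are 3 lines, with slopes 0, 1, ..., 2). Only the lines that attain the minimum somewhere contribute to roots; other lines are dominated. Here the surviving (envelope) indices are i = 2, i = 1, i = 0.
Intersections between consecutive envelope lines give the roots: for adjacent envelope indices i < j the intersection is x = (a_i − a_j) / (j − i). Reading off the sorted break points: {-6, -1}.
Verification: at each break x_0, at least two indices attain the minimum of min_i(a_i + i · x_0).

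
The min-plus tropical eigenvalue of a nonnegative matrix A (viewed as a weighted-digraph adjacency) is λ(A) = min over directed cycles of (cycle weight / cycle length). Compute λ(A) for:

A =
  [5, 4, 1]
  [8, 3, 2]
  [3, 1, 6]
λ(A) = 3/2

Enumerate directed cycles and compute their means (weight / length). Sample:
  cycle 0 → 0: weight = 5, length = 1, mean = 5/1 ≈ 5.000
  cycle 1 → 1: weight = 3, length = 1, mean = 3/1 ≈ 3.000
  cycle 2 → 2: weight = 6, length = 1, mean = 6/1 ≈ 6.000
  cycle 0 → 1 → 0: weight = 12, length = 2, mean = 12/2 ≈ 6.000
  cycle 0 → 2 → 0: weight = 4, length = 2, mean = 4/2 ≈ 2.000
  cycle 1 → 0 → 1: weight = 12, length = 2, mean = 12/2 ≈ 6.000
Minimum mean = 1.500, attained e.g. along the cycle 1 → 2 → 1 with weight 3 and length 2. So λ(A) = 3/2 = 3/2.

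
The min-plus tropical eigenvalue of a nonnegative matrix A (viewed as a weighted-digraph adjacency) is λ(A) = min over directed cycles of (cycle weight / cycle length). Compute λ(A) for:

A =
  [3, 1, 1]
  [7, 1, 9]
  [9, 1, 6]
λ(A) = 1

Enumerate directed cycles and compute their means (weight / length). Sample:
  cycle 0 → 0: weight = 3, length = 1, mean = 3/1 ≈ 3.000
  cycle 1 → 1: weight = 1, length = 1, mean = 1/1 ≈ 1.000
  cycle 2 → 2: weight = 6, length = 1, mean = 6/1 ≈ 6.000
  cycle 0 → 1 → 0: weight = 8, length = 2, mean = 8/2 ≈ 4.000
  cycle 0 → 2 → 0: weight = 10, length = 2, mean = 10/2 ≈ 5.000
  cycle 1 → 0 → 1: weight = 8, length = 2, mean = 8/2 ≈ 4.000
Minimum mean = 1.000, attained e.g. along the cycle 1 → 1 with weight 1 and length 1. So λ(A) = 1/1 = 1.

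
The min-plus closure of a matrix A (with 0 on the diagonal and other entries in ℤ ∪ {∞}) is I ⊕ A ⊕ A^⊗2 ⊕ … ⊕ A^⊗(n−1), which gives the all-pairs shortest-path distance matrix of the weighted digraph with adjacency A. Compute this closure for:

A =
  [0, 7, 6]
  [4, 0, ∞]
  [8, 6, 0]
Closure =
  [0, 7, 6]
  [4, 0, 10]
  [8, 6, 0]

This is the Floyd-Warshall all-pairs shortest-path computation. For each intermediate vertex k = 0, 1, …, 2, update dist[i][j] ← min(dist[i][j], dist[i][k] + dist[k][j]). The final matrix gives, for each (i, j), the minimum total weight of any directed path from i to j (possibly empty when i = j).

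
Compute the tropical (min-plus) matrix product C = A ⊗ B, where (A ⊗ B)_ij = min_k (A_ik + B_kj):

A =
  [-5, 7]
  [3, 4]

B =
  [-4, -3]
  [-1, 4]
A ⊗ B =
  [-9, -8]
  [-1, 0]

Apply the min-plus product entry-by-entry:
  C[0][0] = min over k of (A[0][0] + B[0][0] = -5 + -4 = -9, A[0][1] + B[1][0] = 7 + -1 = 6) = -9 (attained at k = 0)
  C[0][1] = min over k of (A[0][0] + B[0][1] = -5 + -3 = -8, A[0][1] + B[1][1] = 7 + 4 = 11) = -8 (attained at k = 0)
  C[1][0] = min over k of (A[1][0] + B[0][0] = 3 + -4 = -1, A[1][1] + B[1][0] = 4 + -1 = 3) = -1 (attained at k = 0)
  C[1][1] = min over k of (A[1][0] + B[0][1] = 3 + -3 = 0, A[1][1] + B[1][1] = 4 + 4 = 8) = 0 (attained at k = 0)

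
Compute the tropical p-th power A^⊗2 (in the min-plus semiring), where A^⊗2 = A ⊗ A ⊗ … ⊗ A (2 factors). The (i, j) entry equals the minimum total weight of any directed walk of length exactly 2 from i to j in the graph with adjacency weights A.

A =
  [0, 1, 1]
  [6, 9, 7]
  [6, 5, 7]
A^⊗2 =
  [0, 1, 1]
  [6, 7, 7]
  [6, 7, 7]

Each entry (A^⊗2)_ij equals the minimum over all length-2 walks i = v_0 → v_1 → … → v_2 = j of Σ_t A[v_t][v_{t+1}]. For example, for (i, j) = (0, 2) we minimise over 3 possible intermediate vertex sequences; the minimum is 1, attained along the walk 0 → 0 → 2.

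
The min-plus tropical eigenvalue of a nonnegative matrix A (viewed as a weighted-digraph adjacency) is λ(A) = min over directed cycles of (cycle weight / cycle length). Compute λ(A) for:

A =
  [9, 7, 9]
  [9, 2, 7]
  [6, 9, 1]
λ(A) = 1

Enumerate directed cycles and compute their means (weight / length). Sample:
  cycle 0 → 0: weight = 9, length = 1, mean = 9/1 ≈ 9.000
  cycle 1 → 1: weight = 2, length = 1, mean = 2/1 ≈ 2.000
  cycle 2 → 2: weight = 1, length = 1, mean = 1/1 ≈ 1.000
  cycle 0 → 1 → 0: weight = 16, length = 2, mean = 16/2 ≈ 8.000
  cycle 0 → 2 → 0: weight = 15, length = 2, mean = 15/2 ≈ 7.500
  cycle 1 → 0 → 1: weight = 16, length = 2, mean = 16/2 ≈ 8.000
Minimum mean = 1.000, attained e.g. along the cycle 2 → 2 with weight 1 and length 1. So λ(A) = 1/1 = 1.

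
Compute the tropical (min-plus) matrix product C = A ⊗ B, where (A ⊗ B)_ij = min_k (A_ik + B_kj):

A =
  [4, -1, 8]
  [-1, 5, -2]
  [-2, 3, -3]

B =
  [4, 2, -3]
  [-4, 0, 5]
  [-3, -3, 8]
A ⊗ B =
  [-5, -1, 1]
  [-5, -5, -4]
  [-6, -6, -5]

Apply the min-plus product entry-by-entry:
  C[0][0] = min over k of (A[0][0] + B[0][0] = 4 + 4 = 8, A[0][1] + B[1][0] = -1 + -4 = -5, A[0][2] + B[2][0] = 8 + -3 = 5) = -5 (attained at k = 1)
  C[0][1] = min over k of (A[0][0] + B[0][1] = 4 + 2 = 6, A[0][1] + B[1][1] = -1 + 0 = -1, A[0][2] + B[2][1] = 8 + -3 = 5) = -1 (attained at k = 1)
  C[0][2] = min over k of (A[0][0] + B[0][2] = 4 + -3 = 1, A[0][1] + B[1][2] = -1 + 5 = 4, A[0][2] + B[2][2] = 8 + 8 = 16) = 1 (attained at k = 0)
  C[1][0] = min over k of (A[1][0] + B[0][0] = -1 + 4 = 3, A[1][1] + B[1][0] = 5 + -4 = 1, A[1][2] + B[2][0] = -2 + -3 = -5) = -5 (attained at k = 2)
  C[1][1] = min over k of (A[1][0] + B[0][1] = -1 + 2 = 1, A[1][1] + B[1][1] = 5 + 0 = 5, A[1][2] + B[2][1] = -2 + -3 = -5) = -5 (attained at k = 2)
  C[1][2] = min over k of (A[1][0] + B[0][2] = -1 + -3 = -4, A[1][1] + B[1][2] = 5 + 5 = 10, A[1][2] + B[2][2] = -2 + 8 = 6) = -4 (attained at k = 0)
  C[2][0] = min over k of (A[2][0] + B[0][0] = -2 + 4 = 2, A[2][1] + B[1][0] = 3 + -4 = -1, A[2][2] + B[2][0] = -3 + -3 = -6) = -6 (attained at k = 2)
  C[2][1] = min over k of (A[2][0] + B[0][1] = -2 + 2 = 0, A[2][1] + B[1][1] = 3 + 0 = 3, A[2][2] + B[2][1] = -3 + -3 = -6) = -6 (attained at k = 2)
  C[2][2] = min over k of (A[2][0] + B[0][2] = -2 + -3 = -5, A[2][1] + B[1][2] = 3 + 5 = 8, A[2][2] + B[2][2] = -3 + 8 = 5) = -5 (attained at k = 0)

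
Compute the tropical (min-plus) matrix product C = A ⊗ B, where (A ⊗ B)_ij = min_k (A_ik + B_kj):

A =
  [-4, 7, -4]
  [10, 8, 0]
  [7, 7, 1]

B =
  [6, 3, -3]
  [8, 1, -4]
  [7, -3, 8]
A ⊗ B =
  [2, -7, -7]
  [7, -3, 4]
  [8, -2, 3]

Apply the min-plus product entry-by-entry:
  C[0][0] = min over k of (A[0][0] + B[0][0] = -4 + 6 = 2, A[0][1] + B[1][0] = 7 + 8 = 15, A[0][2] + B[2][0] = -4 + 7 = 3) = 2 (attained at k = 0)
  C[0][1] = min over k of (A[0][0] + B[0][1] = -4 + 3 = -1, A[0][1] + B[1][1] = 7 + 1 = 8, A[0][2] + B[2][1] = -4 + -3 = -7) = -7 (attained at k = 2)
  C[0][2] = min over k of (A[0][0] + B[0][2] = -4 + -3 = -7, A[0][1] + B[1][2] = 7 + -4 = 3, A[0][2] + B[2][2] = -4 + 8 = 4) = -7 (attained at k = 0)
  C[1][0] = min over k of (A[1][0] + B[0][0] = 10 + 6 = 16, A[1][1] + B[1][0] = 8 + 8 = 16, A[1][2] + B[2][0] = 0 + 7 = 7) = 7 (attained at k = 2)
  C[1][1] = min over k of (A[1][0] + B[0][1] = 10 + 3 = 13, A[1][1] + B[1][1] = 8 + 1 = 9, A[1][2] + B[2][1] = 0 + -3 = -3) = -3 (attained at k = 2)
  C[1][2] = min over k of (A[1][0] + B[0][2] = 10 + -3 = 7, A[1][1] + B[1][2] = 8 + -4 = 4, A[1][2] + B[2][2] = 0 + 8 = 8) = 4 (attained at k = 1)
  C[2][0] = min over k of (A[2][0] + B[0][0] = 7 + 6 = 13, A[2][1] + B[1][0] = 7 + 8 = 15, A[2][2] + B[2][0] = 1 + 7 = 8) = 8 (attained at k = 2)
  C[2][1] = min over k of (A[2][0] + B[0][1] = 7 + 3 = 10, A[2][1] + B[1][1] = 7 + 1 = 8, A[2][2] + B[2][1] = 1 + -3 = -2) = -2 (attained at k = 2)
  C[2][2] = min over k of (A[2][0] + B[0][2] = 7 + -3 = 4, A[2][1] + B[1][2] = 7 + -4 = 3, A[2][2] + B[2][2] = 1 + 8 = 9) = 3 (attained at k = 1)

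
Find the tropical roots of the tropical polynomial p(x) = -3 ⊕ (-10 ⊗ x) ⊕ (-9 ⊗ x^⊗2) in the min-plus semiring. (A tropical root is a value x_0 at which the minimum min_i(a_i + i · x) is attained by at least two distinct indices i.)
Roots: {-1, 7}

Each tropical root is a break point of the lower envelope of the lines y = a_i + i · x (there are 3 lines, with slopes 0, 1, ..., 2). Only the lines that attain the minimum somewhere contribute to roots; other lines are dominated. Here the surviving (envelope) indices are i = 2, i = 1, i = 0.
Intersections between consecutive envelope lines give the roots: for adjacent envelope indices i < j the intersection is x = (a_i − a_j) / (j − i). Reading off the sorted break points: {-1, 7}.
Verification: at each break x_0, at least two indices attain the minimum of min_i(a_i + i · x_0).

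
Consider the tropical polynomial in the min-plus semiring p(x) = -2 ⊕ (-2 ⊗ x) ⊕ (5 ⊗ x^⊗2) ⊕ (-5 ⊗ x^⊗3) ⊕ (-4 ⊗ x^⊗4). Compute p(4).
p(4) = -2

A tropical monomial a ⊗ x^⊗i evaluates to a + i · x. Evaluating each term at x = 4:
  Term 0 contributes -2 + 0 · 4 = -2
  Term 1 contributes -2 + 1 · 4 = 2
  Term 2 contributes 5 + 2 · 4 = 13
  Term 3 contributes -5 + 3 · 4 = 7
  Term 4 contributes -4 + 4 · 4 = 12
p(4) = ⊕ of these = min[-2, 2, 13, 7, 12] = -2.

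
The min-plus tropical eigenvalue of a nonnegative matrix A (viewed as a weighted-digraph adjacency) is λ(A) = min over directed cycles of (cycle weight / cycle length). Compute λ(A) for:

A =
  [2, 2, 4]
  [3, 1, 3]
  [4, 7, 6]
λ(A) = 1

Enumerate directed cycles and compute their means (weight / length). Sample:
  cycle 0 → 0: weight = 2, length = 1, mean = 2/1 ≈ 2.000
  cycle 1 → 1: weight = 1, length = 1, mean = 1/1 ≈ 1.000
  cycle 2 → 2: weight = 6, length = 1, mean = 6/1 ≈ 6.000
  cycle 0 → 1 → 0: weight = 5, length = 2, mean = 5/2 ≈ 2.500
  cycle 0 → 2 → 0: weight = 8, length = 2, mean = 8/2 ≈ 4.000
  cycle 1 → 0 → 1: weight = 5, length = 2, mean = 5/2 ≈ 2.500
Minimum mean = 1.000, attained e.g. along the cycle 1 → 1 with weight 1 and length 1. So λ(A) = 1/1 = 1.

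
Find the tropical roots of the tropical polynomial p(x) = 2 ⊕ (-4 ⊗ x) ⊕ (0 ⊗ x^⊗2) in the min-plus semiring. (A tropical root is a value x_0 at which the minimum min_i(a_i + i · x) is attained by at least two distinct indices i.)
Roots: {-4, 6}

Each tropical root is a break point of the lower envelope of the lines y = a_i + i · x (there are 3 lines, with slopes 0, 1, ..., 2). Only the lines that attain the minimum somewhere contribute to roots; other lines are dominated. Here the surviving (envelope) indices are i = 2, i = 1, i = 0.
Intersections between consecutive envelope lines give the roots: for adjacent envelope indices i < j the intersection is x = (a_i − a_j) / (j − i). Reading off the sorted break points: {-4, 6}.
Verification: at each break x_0, at least two indices attain the minimum of min_i(a_i + i · x_0).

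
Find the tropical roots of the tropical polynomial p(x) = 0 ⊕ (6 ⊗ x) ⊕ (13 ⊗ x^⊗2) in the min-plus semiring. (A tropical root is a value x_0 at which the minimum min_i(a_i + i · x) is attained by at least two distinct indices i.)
Roots: {-7, -6}

Each tropical root is a break point of the lower envelope of the lines y = a_i + i · x (there are 3 lines, with slopes 0, 1, ..., 2). Only the lines that attain the minimum somewhere contribute to roots; other lines are dominated. Here the surviving (envelope) indices are i = 2, i = 1, i = 0.
Intersections between consecutive envelope lines give the roots: for adjacent envelope indices i < j the intersection is x = (a_i − a_j) / (j − i). Reading off the sorted break points: {-7, -6}.
Verification: at each break x_0, at least two indices attain the minimum of min_i(a_i + i · x_0).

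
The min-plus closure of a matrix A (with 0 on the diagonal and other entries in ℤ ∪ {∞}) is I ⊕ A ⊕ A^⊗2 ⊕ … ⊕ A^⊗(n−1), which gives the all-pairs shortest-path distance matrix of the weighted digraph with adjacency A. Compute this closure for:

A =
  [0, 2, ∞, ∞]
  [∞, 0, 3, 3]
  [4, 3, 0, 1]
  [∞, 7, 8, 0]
Closure =
  [0, 2, 5, 5]
  [7, 0, 3, 3]
  [4, 3, 0, 1]
  [12, 7, 8, 0]

This is the Floyd-Warshall all-pairs shortest-path computation. For each intermediate vertex k = 0, 1, …, 3, update dist[i][j] ← min(dist[i][j], dist[i][k] + dist[k][j]). The final matrix gives, for each (i, j), the minimum total weight of any directed path from i to j (possibly empty when i = j).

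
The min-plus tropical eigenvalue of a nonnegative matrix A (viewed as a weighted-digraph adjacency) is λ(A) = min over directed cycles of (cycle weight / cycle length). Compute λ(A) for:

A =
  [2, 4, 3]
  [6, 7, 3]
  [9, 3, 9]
λ(A) = 2

Enumerate directed cycles and compute their means (weight / length). Sample:
  cycle 0 → 0: weight = 2, length = 1, mean = 2/1 ≈ 2.000
  cycle 1 → 1: weight = 7, length = 1, mean = 7/1 ≈ 7.000
  cycle 2 → 2: weight = 9, length = 1, mean = 9/1 ≈ 9.000
  cycle 0 → 1 → 0: weight = 10, length = 2, mean = 10/2 ≈ 5.000
  cycle 0 → 2 → 0: weight = 12, length = 2, mean = 12/2 ≈ 6.000
  cycle 1 → 0 → 1: weight = 10, length = 2, mean = 10/2 ≈ 5.000
Minimum mean = 2.000, attained e.g. along the cycle 0 → 0 with weight 2 and length 1. So λ(A) = 2/1 = 2.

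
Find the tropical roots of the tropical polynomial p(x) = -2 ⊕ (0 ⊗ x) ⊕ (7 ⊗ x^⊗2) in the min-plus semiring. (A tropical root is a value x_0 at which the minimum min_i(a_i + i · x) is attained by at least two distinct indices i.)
Roots: {-7, -2}

Each tropical root is a break point of the lower envelope of the lines y = a_i + i · x (there are 3 lines, with slopes 0, 1, ..., 2). Only the lines that attain the minimum somewhere contribute to roots; other lines are dominated. Here the surviving (envelope) indices are i = 2, i = 1, i = 0.
Intersections between consecutive envelope lines give the roots: for adjacent envelope indices i < j the intersection is x = (a_i − a_j) / (j − i). Reading off the sorted break points: {-7, -2}.
Verification: at each break x_0, at least two indices attain the minimum of min_i(a_i + i · x_0).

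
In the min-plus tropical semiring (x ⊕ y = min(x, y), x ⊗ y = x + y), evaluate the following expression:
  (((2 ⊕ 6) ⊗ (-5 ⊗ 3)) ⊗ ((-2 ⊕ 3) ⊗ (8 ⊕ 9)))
(((2 ⊕ 6) ⊗ (-5 ⊗ 3)) ⊗ ((-2 ⊕ 3) ⊗ (8 ⊕ 9))) = 6

Expand innermost to outermost. Recall ⊕ takes the minimum of its arguments and ⊗ takes their sum. Working out the expression (((2 ⊕ 6) ⊗ (-5 ⊗ 3)) ⊗ ((-2 ⊕ 3) ⊗ (8 ⊕ 9))) gives 6.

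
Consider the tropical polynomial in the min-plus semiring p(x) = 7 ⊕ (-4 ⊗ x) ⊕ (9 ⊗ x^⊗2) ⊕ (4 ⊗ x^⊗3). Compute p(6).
p(6) = 2

A tropical monomial a ⊗ x^⊗i evaluates to a + i · x. Evaluating each term at x = 6:
  Term 0 contributes 7 + 0 · 6 = 7
  Term 1 contributes -4 + 1 · 6 = 2
  Term 2 contributes 9 + 2 · 6 = 21
  Term 3 contributes 4 + 3 · 6 = 22
p(6) = ⊕ of these = min[7, 2, 21, 22] = 2.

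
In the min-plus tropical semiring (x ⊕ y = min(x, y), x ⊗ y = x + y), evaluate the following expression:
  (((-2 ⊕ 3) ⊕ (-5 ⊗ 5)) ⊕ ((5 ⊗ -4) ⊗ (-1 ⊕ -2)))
(((-2 ⊕ 3) ⊕ (-5 ⊗ 5)) ⊕ ((5 ⊗ -4) ⊗ (-1 ⊕ -2))) = -2

Expand innermost to outermost. Recall ⊕ takes the minimum of its arguments and ⊗ takes their sum. Working out the expression (((-2 ⊕ 3) ⊕ (-5 ⊗ 5)) ⊕ ((5 ⊗ -4) ⊗ (-1 ⊕ -2))) gives -2.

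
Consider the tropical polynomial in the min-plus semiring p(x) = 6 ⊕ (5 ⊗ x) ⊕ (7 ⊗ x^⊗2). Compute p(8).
p(8) = 6

A tropical monomial a ⊗ x^⊗i evaluates to a + i · x. Evaluating each term at x = 8:
  Term 0 contributes 6 + 0 · 8 = 6
  Term 1 contributes 5 + 1 · 8 = 13
  Term 2 contributes 7 + 2 · 8 = 23
p(8) = ⊕ of these = min[6, 13, 23] = 6.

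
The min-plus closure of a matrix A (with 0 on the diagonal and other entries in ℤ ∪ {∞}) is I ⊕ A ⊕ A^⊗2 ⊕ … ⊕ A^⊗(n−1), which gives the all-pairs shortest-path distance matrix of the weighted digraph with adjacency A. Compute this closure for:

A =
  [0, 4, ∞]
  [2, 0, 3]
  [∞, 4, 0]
Closure =
  [0, 4, 7]
  [2, 0, 3]
  [6, 4, 0]

This is the Floyd-Warshall all-pairs shortest-path computation. For each intermediate vertex k = 0, 1, …, 2, update dist[i][j] ← min(dist[i][j], dist[i][k] + dist[k][j]). The final matrix gives, for each (i, j), the minimum total weight of any directed path from i to j (possibly empty when i = j).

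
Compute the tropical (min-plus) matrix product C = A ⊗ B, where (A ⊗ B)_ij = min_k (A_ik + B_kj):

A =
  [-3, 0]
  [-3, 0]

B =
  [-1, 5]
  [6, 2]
A ⊗ B =
  [-4, 2]
  [-4, 2]

Apply the min-plus product entry-by-entry:
  C[0][0] = min over k of (A[0][0] + B[0][0] = -3 + -1 = -4, A[0][1] + B[1][0] = 0 + 6 = 6) = -4 (attained at k = 0)
  C[0][1] = min over k of (A[0][0] + B[0][1] = -3 + 5 = 2, A[0][1] + B[1][1] = 0 + 2 = 2) = 2 (attained at k = 0)
  C[1][0] = min over k of (A[1][0] + B[0][0] = -3 + -1 = -4, A[1][1] + B[1][0] = 0 + 6 = 6) = -4 (attained at k = 0)
  C[1][1] = min over k of (A[1][0] + B[0][1] = -3 + 5 = 2, A[1][1] + B[1][1] = 0 + 2 = 2) = 2 (attained at k = 0)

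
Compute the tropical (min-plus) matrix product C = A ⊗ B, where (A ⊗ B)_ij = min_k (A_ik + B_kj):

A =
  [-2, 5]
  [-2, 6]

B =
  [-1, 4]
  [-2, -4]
A ⊗ B =
  [-3, 1]
  [-3, 2]

Apply the min-plus product entry-by-entry:
  C[0][0] = min over k of (A[0][0] + B[0][0] = -2 + -1 = -3, A[0][1] + B[1][0] = 5 + -2 = 3) = -3 (attained at k = 0)
  C[0][1] = min over k of (A[0][0] + B[0][1] = -2 + 4 = 2, A[0][1] + B[1][1] = 5 + -4 = 1) = 1 (attained at k = 1)
  C[1][0] = min over k of (A[1][0] + B[0][0] = -2 + -1 = -3, A[1][1] + B[1][0] = 6 + -2 = 4) = -3 (attained at k = 0)
  C[1][1] = min over k of (A[1][0] + B[0][1] = -2 + 4 = 2, A[1][1] + B[1][1] = 6 + -4 = 2) = 2 (attained at k = 0)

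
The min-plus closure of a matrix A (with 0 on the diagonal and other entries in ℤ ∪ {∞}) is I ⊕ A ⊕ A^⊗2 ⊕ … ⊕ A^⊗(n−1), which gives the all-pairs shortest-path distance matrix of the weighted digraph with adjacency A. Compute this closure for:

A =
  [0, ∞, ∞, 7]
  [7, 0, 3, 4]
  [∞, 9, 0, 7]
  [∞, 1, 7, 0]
Closure =
  [0, 8, 11, 7]
  [7, 0, 3, 4]
  [15, 8, 0, 7]
  [8, 1, 4, 0]

This is the Floyd-Warshall all-pairs shortest-path computation. For each intermediate vertex k = 0, 1, …, 3, update dist[i][j] ← min(dist[i][j], dist[i][k] + dist[k][j]). The final matrix gives, for each (i, j), the minimum total weight of any directed path from i to j (possibly empty when i = j).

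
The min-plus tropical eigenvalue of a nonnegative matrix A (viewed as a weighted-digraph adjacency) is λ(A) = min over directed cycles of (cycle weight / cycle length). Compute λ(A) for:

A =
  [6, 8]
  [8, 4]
λ(A) = 4

Enumerate directed cycles and compute their means (weight / length). Sample:
  cycle 0 → 0: weight = 6, length = 1, mean = 6/1 ≈ 6.000
  cycle 1 → 1: weight = 4, length = 1, mean = 4/1 ≈ 4.000
  cycle 0 → 1 → 0: weight = 16, length = 2, mean = 16/2 ≈ 8.000
  cycle 1 → 0 → 1: weight = 16, length = 2, mean = 16/2 ≈ 8.000
Minimum mean = 4.000, attained e.g. along the cycle 1 → 1 with weight 4 and length 1. So λ(A) = 4/1 = 4.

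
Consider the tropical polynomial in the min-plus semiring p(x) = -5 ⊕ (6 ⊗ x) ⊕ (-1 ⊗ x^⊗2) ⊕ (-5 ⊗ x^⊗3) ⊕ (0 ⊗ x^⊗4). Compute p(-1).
p(-1) = -8

A tropical monomial a ⊗ x^⊗i evaluates to a + i · x. Evaluating each term at x = -1:
  Term 0 contributes -5 + 0 · -1 = -5
  Term 1 contributes 6 + 1 · -1 = 5
  Term 2 contributes -1 + 2 · -1 = -3
  Term 3 contributes -5 + 3 · -1 = -8
  Term 4 contributes 0 + 4 · -1 = -4
p(-1) = ⊕ of these = min[-5, 5, -3, -8, -4] = -8.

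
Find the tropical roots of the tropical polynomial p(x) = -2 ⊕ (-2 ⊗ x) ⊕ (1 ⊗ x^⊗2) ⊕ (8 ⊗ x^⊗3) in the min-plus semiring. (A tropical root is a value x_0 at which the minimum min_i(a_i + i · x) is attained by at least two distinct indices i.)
Roots: {-7, -3, 0}

Each tropical root is a break point of the lower envelope of the lines y = a_i + i · x (there are 4 lines, with slopes 0, 1, ..., 3). Only the lines that attain the minimum somewhere contribute to roots; other lines are dominated. Here the surviving (envelope) indices are i = 3, i = 2, i = 1, i = 0.
Intersections between consecutive envelope lines give the roots: for adjacent envelope indices i < j the intersection is x = (a_i − a_j) / (j − i). Reading off the sorted break points: {-7, -3, 0}.
Verification: at each break x_0, at least two indices attain the minimum of min_i(a_i + i · x_0).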